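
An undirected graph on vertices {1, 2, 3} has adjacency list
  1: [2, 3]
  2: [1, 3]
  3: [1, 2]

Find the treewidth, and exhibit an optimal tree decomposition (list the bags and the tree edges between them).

With just one bag of size 3, the width is 3 − 1 = 2, so tw(G) ≤ 2. Conversely, {1, 2, 3} is a clique of size 3, and the vertices of any clique must share a bag in every tree decomposition; so some bag has ≥ 3 vertices and tw(G) ≥ 2. Combining the bounds, tw(G) = 2.

Treewidth 2.
Bags: B1 = {1, 2, 3}
Tree: (single bag)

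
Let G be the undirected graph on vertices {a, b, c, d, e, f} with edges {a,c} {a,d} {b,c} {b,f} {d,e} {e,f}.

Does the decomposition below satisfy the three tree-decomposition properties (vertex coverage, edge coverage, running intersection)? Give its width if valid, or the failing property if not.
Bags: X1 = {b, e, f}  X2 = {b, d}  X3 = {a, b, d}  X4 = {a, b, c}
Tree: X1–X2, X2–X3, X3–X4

No — edge (e,d) lies in no bag.

A tree decomposition must satisfy three properties: every vertex lies in some bag; for every edge, both endpoints lie together in some bag; and for every vertex, the bags containing it form a connected subtree. Here edge (e,d) lies in no bag, so the decomposition is invalid.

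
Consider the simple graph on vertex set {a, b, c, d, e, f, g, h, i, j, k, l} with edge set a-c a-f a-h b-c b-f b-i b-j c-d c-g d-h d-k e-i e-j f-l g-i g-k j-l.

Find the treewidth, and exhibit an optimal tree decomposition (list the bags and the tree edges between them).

The largest bag has 4 vertices, giving width 3; this decomposition certifies tw(G) ≤ 3. For the lower bound: the 4 vertex sets {d,h,k}, {a}, {c}, {b,f,g,i} are disjoint, each induces a connected subgraph, and every pair is joined by at least one edge of G. Contracting each set to a single vertex therefore yields K_{4} as a minor, and since treewidth is minor-monotone, tw(G) ≥ tw(K_{4}) = 3. Combining the bounds, tw(G) = 3.

Treewidth 3.
One such decomposition:
Bags: B1 = {a, d, h, k}  B2 = {a, c, d, k}  B3 = {a, c, g, k}  B4 = {a, c, f, g}  B5 = {b, c, f, g}  B6 = {b, f, g, i}  B7 = {b, f, i, l}  B8 = {b, i, j, l}  B9 = {e, i, j, l}
Tree: B1–B2, B2–B3, B3–B4, B4–B5, B5–B6, B6–B7, B7–B8, B8–B9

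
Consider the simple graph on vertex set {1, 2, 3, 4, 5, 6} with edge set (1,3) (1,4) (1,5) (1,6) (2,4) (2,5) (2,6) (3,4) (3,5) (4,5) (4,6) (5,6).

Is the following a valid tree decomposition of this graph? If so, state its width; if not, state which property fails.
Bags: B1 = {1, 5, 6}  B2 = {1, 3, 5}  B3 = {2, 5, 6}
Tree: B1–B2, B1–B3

No — vertex 4 appears in no bag.

A tree decomposition must satisfy three properties: every vertex lies in some bag; for every edge, both endpoints lie together in some bag; and for every vertex, the bags containing it form a connected subtree. Here vertex 4 appears in no bag, so the decomposition is invalid.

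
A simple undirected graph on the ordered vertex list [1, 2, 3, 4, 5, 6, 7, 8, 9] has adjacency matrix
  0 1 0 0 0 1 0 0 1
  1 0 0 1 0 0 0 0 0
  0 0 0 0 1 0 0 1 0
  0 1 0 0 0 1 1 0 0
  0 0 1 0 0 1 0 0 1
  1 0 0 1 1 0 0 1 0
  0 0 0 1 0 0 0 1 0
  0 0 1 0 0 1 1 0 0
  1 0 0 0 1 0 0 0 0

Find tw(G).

A width-3 tree decomposition is:
Bags: B1 = {3, 5, 8, 9}  B2 = {5, 6, 8, 9}  B3 = {1, 6, 8, 9}  B4 = {1, 6, 7, 8}  B5 = {1, 4, 6, 7}  B6 = {1, 2, 4, 7}
Tree: B1–B2, B2–B3, B3–B4, B4–B5, B5–B6
Every bag has size at most 4, so the width is 4 − 1 = 3 and tw(G) ≤ 3. For the lower bound: the 4 vertex sets {3,5,9}, {8}, {6}, {1,2,4,7} are disjoint, each induces a connected subgraph, and every pair is joined by at least one edge of G. Contracting each set to a single vertex therefore yields K_{4} as a minor, and since treewidth is minor-monotone, tw(G) ≥ tw(K_{4}) = 3. Combining the bounds, tw(G) = 3.

3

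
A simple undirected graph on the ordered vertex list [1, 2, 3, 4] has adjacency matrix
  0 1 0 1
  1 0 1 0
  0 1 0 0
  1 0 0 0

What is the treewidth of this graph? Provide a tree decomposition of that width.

The largest bag has 2 vertices, giving width 1; this decomposition certifies tw(G) ≤ 1. Since G has at least one edge (e.g. 1–2), it is not an edgeless graph, so tw(G) ≥ 1. The upper and lower bounds meet at 1, so that is the treewidth.

Treewidth 1.
Bags: B1 = {1, 2}  B2 = {1, 4}  B3 = {2, 3}
Tree: B1–B2, B1–B3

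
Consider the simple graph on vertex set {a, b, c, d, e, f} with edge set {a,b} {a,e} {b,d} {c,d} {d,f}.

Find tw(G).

A width-1 tree decomposition is:
Bags: B1 = {b, d}  B2 = {c, d}  B3 = {a, b}  B4 = {d, f}  B5 = {a, e}
Tree: B1–B2, B1–B3, B1–B4, B3–B5
Every bag has size at most 2, so the width is 2 − 1 = 1 and tw(G) ≤ 1. G has an edge, so its treewidth is at least 1. The upper and lower bounds meet at 1, so that is the treewidth.

1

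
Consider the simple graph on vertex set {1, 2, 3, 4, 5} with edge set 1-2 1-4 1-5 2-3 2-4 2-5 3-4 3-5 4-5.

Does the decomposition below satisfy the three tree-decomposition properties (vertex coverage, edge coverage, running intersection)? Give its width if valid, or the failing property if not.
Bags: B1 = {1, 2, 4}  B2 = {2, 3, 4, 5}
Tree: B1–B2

No — edge (5,1) lies in no bag.

A tree decomposition must satisfy three properties: every vertex lies in some bag; for every edge, both endpoints lie together in some bag; and for every vertex, the bags containing it form a connected subtree. Here edge (5,1) lies in no bag, so the decomposition is invalid.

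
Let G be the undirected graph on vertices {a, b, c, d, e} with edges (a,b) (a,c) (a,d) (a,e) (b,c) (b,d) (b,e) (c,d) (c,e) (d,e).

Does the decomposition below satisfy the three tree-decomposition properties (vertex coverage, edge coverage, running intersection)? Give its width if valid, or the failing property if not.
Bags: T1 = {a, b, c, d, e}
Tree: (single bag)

Checking the three conditions: (i) the bags cover all of {a, b, c, d, e}; (ii) for each edge, some bag contains both endpoints; (iii) the bags containing any fixed vertex form a subtree. All hold, so the decomposition is valid with width 5 − 1 = 4.

Yes; width 4.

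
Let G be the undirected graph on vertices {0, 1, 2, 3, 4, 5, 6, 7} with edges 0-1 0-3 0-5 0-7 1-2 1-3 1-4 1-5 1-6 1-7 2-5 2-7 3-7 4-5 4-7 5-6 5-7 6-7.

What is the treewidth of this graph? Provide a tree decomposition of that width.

Every bag has size at most 4, so the width is 4 − 1 = 3 and tw(G) ≤ 3. For the lower bound, the 4 vertices {0, 1, 3, 7} are pairwise adjacent, and any tree decomposition puts a clique entirely inside one bag — forcing width ≥ 3. Hence tw(G) = 3 exactly.

Treewidth 3.
Bags: B1 = {0, 1, 5, 7}  B2 = {1, 5, 6, 7}  B3 = {1, 4, 5, 7}  B4 = {0, 1, 3, 7}  B5 = {1, 2, 5, 7}
Tree: B1–B2, B1–B3, B1–B4, B3–B5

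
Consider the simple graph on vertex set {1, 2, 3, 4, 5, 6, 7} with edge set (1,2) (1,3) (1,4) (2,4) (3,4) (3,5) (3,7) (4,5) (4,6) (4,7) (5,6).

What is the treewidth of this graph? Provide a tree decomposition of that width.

Treewidth 2.
One such decomposition:
Bags: B1 = {3, 4, 5}  B2 = {1, 3, 4}  B3 = {4, 5, 6}  B4 = {3, 4, 7}  B5 = {1, 2, 4}
Tree: B1–B2, B1–B3, B2–B4, B2–B5

The largest bag has 3 vertices, giving width 2; this decomposition certifies tw(G) ≤ 2. For the lower bound, the 3 vertices {1, 2, 4} are pairwise adjacent, and any tree decomposition puts a clique entirely inside one bag — forcing width ≥ 2. Hence tw(G) = 2 exactly.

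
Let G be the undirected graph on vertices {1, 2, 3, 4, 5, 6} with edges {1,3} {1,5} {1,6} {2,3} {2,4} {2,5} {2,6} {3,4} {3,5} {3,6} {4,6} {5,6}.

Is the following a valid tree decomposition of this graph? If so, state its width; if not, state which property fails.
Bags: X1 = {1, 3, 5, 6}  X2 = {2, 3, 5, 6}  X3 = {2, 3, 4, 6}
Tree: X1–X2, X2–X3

Yes; width 3.

Every vertex of G appears in some bag (union = {1, 2, 3, 4, 5, 6}); every edge is covered by a bag; and for each vertex v the set of bags containing v is connected in the bag tree. The decomposition is therefore valid. The largest bag has 4 vertices, so the width is 3.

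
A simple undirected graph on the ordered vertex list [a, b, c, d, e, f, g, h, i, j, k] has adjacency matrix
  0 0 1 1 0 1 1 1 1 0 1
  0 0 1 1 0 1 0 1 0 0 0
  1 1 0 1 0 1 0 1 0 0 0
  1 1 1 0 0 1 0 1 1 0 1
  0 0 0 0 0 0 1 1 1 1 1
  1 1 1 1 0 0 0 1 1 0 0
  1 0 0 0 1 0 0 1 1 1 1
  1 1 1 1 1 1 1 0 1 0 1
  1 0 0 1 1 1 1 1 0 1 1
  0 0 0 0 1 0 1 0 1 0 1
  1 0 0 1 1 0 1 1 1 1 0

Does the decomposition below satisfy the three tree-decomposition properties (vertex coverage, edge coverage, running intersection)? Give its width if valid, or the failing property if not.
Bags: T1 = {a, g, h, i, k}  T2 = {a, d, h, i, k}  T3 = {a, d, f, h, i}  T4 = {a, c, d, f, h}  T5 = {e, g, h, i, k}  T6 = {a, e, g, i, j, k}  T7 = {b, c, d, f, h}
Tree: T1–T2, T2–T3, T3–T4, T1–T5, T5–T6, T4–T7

No — bags containing vertex a are not connected in the tree.

A tree decomposition must satisfy three properties: every vertex lies in some bag; for every edge, both endpoints lie together in some bag; and for every vertex, the bags containing it form a connected subtree. Here bags containing vertex a are not connected in the tree, so the decomposition is invalid.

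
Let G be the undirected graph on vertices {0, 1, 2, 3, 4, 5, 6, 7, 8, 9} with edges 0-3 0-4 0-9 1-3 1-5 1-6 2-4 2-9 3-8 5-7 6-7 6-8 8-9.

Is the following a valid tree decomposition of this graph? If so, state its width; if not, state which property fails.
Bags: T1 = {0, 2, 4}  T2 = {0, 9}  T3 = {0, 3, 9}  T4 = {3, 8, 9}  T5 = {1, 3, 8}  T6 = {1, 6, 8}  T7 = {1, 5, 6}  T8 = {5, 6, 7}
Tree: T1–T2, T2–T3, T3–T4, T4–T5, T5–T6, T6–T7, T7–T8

A tree decomposition must satisfy three properties: every vertex lies in some bag; for every edge, both endpoints lie together in some bag; and for every vertex, the bags containing it form a connected subtree. Here edge (2,9) lies in no bag, so the decomposition is invalid.

No — edge (2,9) lies in no bag.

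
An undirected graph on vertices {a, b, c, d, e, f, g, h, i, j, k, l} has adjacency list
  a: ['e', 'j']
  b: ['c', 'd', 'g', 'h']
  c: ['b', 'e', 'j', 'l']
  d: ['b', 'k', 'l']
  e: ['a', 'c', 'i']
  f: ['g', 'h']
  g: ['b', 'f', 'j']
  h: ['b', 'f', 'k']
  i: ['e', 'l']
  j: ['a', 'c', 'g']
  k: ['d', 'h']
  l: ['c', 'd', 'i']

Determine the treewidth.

3

A width-3 tree decomposition is:
Bags: B1 = {a, e, i, j}  B2 = {c, e, i, j}  B3 = {c, i, j, l}  B4 = {c, g, j, l}  B5 = {b, c, g, l}  B6 = {b, d, g, l}  B7 = {b, d, f, g}  B8 = {b, d, f, h}  B9 = {d, f, h, k}
Tree: B1–B2, B2–B3, B3–B4, B4–B5, B5–B6, B6–B7, B7–B8, B8–B9
The largest bag has 4 vertices, giving width 3; this decomposition certifies tw(G) ≤ 3. For the lower bound: the 4 vertex sets {a,e,i}, {j}, {c}, {b,d,g,l} are disjoint, each induces a connected subgraph, and every pair is joined by at least one edge of G. Contracting each set to a single vertex therefore yields K_{4} as a minor, and since treewidth is minor-monotone, tw(G) ≥ tw(K_{4}) = 3. Hence tw(G) = 3 exactly.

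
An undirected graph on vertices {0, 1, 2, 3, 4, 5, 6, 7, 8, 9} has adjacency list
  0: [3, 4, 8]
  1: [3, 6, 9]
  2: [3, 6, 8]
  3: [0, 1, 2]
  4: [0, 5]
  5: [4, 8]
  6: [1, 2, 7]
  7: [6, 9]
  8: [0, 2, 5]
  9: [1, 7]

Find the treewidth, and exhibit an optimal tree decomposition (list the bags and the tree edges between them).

Treewidth 2.
One optimal decomposition is:
Bags: B1 = {1, 7, 9}  B2 = {1, 6, 7}  B3 = {1, 3, 6}  B4 = {2, 3, 6}  B5 = {0, 2, 3}  B6 = {0, 2, 8}  B7 = {0, 4, 8}  B8 = {4, 5, 8}
Tree: B1–B2, B2–B3, B3–B4, B4–B5, B5–B6, B6–B7, B7–B8

Each bag holds 3 vertices, so the decomposition has width 2, which upper-bounds the treewidth. For the lower bound, G contains the cycle 9–7–6–1–9, so G is not a forest; only forests have treewidth ≤ 1, hence tw(G) ≥ 2. Hence tw(G) = 2 exactly.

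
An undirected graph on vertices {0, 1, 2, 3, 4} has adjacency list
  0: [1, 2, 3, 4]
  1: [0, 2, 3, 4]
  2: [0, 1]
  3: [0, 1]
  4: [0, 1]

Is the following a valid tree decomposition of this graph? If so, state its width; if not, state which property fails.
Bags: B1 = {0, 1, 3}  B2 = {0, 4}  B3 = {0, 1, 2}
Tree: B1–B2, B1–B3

No — edge (1,4) lies in no bag.

A tree decomposition must satisfy three properties: every vertex lies in some bag; for every edge, both endpoints lie together in some bag; and for every vertex, the bags containing it form a connected subtree. Here edge (1,4) lies in no bag, so the decomposition is invalid.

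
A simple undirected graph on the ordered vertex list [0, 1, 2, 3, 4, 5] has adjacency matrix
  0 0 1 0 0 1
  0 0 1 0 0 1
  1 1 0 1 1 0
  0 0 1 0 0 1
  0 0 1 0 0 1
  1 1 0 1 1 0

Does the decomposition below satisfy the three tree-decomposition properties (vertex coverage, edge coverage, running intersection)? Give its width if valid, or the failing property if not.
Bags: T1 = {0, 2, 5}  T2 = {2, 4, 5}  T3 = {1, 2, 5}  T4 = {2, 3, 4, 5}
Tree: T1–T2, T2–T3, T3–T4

No — bags containing vertex 4 are not connected in the tree.

A tree decomposition must satisfy three properties: every vertex lies in some bag; for every edge, both endpoints lie together in some bag; and for every vertex, the bags containing it form a connected subtree. Here bags containing vertex 4 are not connected in the tree, so the decomposition is invalid.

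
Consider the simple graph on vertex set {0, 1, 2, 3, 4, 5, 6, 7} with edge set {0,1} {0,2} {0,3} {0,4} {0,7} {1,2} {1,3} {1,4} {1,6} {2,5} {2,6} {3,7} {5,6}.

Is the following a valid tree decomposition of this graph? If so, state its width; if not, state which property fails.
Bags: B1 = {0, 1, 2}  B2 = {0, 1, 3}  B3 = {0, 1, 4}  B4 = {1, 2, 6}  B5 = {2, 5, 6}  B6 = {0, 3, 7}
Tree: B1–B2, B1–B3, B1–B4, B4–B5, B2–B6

Vertex coverage: the bags together contain {0, 1, 2, 3, 4, 5, 6, 7}, the full vertex set. Edge coverage: each edge of G has both endpoints in at least one bag. Running intersection: for every vertex, the bags containing it form a connected subtree. All three properties hold, so this is a valid tree decomposition of width max|bag| − 1 = 2, and hence tw(G) ≤ 2.

Yes; width 2.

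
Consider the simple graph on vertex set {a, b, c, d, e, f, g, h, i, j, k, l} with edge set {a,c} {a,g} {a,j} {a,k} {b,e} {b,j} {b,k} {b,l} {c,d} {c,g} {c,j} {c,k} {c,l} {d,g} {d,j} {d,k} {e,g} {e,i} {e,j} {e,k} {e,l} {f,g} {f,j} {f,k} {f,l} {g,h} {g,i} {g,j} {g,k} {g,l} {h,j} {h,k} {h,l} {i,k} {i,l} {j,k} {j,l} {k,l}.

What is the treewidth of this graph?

4

A width-4 tree decomposition is:
Bags: B1 = {g, h, j, k, l}  B2 = {e, g, j, k, l}  B3 = {c, g, j, k, l}  B4 = {f, g, j, k, l}  B5 = {b, e, j, k, l}  B6 = {e, g, i, k, l}  B7 = {a, c, g, j, k}  B8 = {c, d, g, j, k}
Tree: B1–B2, B1–B3, B3–B4, B2–B5, B2–B6, B3–B7, B3–B8
The largest bag has 5 vertices, giving width 4; this decomposition certifies tw(G) ≤ 4. For the lower bound, the 5 vertices {c, d, g, j, k} are pairwise adjacent, and any tree decomposition puts a clique entirely inside one bag — forcing width ≥ 4. The upper and lower bounds meet at 4, so that is the treewidth.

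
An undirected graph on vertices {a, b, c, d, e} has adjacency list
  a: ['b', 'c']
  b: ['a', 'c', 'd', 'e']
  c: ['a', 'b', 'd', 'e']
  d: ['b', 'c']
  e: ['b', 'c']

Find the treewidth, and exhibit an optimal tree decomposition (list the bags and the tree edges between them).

Each bag holds 3 vertices, so the decomposition has width 2, which upper-bounds the treewidth. For the lower bound, the 3 vertices {b, c, d} are pairwise adjacent, and any tree decomposition puts a clique entirely inside one bag — forcing width ≥ 2. The upper and lower bounds meet at 2, so that is the treewidth.

Treewidth 2.
One optimal decomposition is:
Bags: B1 = {b, c, e}  B2 = {a, b, c}  B3 = {b, c, d}
Tree: B1–B2, B2–B3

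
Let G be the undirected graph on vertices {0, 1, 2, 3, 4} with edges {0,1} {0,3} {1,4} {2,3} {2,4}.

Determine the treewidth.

2

A width-2 tree decomposition is:
Bags: B1 = {0, 1, 3}  B2 = {1, 2, 3}  B3 = {1, 2, 4}
Tree: B1–B2, B2–B3
Each bag holds 3 vertices, so the decomposition has width 2, which upper-bounds the treewidth. Since 1–0–3–2–4–1 is a cycle in G, G is not acyclic. Forests are exactly the graphs of treewidth ≤ 1, so tw(G) ≥ 2. Therefore the treewidth is 2.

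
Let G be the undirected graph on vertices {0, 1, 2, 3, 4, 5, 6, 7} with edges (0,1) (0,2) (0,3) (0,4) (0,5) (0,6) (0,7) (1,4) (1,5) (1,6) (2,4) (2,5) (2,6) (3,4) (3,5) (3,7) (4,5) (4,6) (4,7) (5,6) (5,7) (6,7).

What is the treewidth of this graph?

A width-4 tree decomposition is:
Bags: B1 = {0, 2, 4, 5, 6}  B2 = {0, 4, 5, 6, 7}  B3 = {0, 1, 4, 5, 6}  B4 = {0, 3, 4, 5, 7}
Tree: B1–B2, B2–B3, B2–B4
Every bag has size at most 5, so the width is 5 − 1 = 4 and tw(G) ≤ 4. Conversely, {0, 3, 4, 5, 7} is a clique of size 5, and the vertices of any clique must share a bag in every tree decomposition; so some bag has ≥ 5 vertices and tw(G) ≥ 4. Therefore the treewidth is 4.

4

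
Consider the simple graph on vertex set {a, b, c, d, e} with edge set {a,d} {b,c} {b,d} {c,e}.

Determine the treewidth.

1

A width-1 tree decomposition is:
Bags: B1 = {b, c}  B2 = {b, d}  B3 = {c, e}  B4 = {a, d}
Tree: B1–B2, B1–B3, B2–B4
Every bag has size at most 2, so the width is 2 − 1 = 1 and tw(G) ≤ 1. Since G has at least one edge (e.g. b–c), it is not an edgeless graph, so tw(G) ≥ 1. The upper and lower bounds meet at 1, so that is the treewidth.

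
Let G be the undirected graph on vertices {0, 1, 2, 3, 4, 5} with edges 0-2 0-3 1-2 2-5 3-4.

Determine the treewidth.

A width-1 tree decomposition is:
Bags: B1 = {1, 2}  B2 = {0, 2}  B3 = {0, 3}  B4 = {2, 5}  B5 = {3, 4}
Tree: B1–B2, B2–B3, B1–B4, B3–B5
Each bag holds 2 vertices, so the decomposition has width 1, which upper-bounds the treewidth. G has an edge, so its treewidth is at least 1. Combining the bounds, tw(G) = 1.

1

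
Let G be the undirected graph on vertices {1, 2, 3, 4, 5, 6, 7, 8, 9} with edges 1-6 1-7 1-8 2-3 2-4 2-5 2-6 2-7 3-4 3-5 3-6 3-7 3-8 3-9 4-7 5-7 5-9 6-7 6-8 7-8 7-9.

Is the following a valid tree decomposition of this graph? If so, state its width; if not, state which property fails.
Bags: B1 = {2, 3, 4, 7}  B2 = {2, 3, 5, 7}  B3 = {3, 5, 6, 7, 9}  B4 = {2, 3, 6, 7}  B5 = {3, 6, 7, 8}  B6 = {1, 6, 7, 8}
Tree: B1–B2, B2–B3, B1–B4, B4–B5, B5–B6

No — bags containing vertex 6 are not connected in the tree.

A tree decomposition must satisfy three properties: every vertex lies in some bag; for every edge, both endpoints lie together in some bag; and for every vertex, the bags containing it form a connected subtree. Here bags containing vertex 6 are not connected in the tree, so the decomposition is invalid.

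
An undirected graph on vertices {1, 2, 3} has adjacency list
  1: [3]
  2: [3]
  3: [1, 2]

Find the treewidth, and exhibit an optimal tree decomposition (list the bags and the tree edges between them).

The largest bag has 2 vertices, giving width 1; this decomposition certifies tw(G) ≤ 1. Any graph with an edge has treewidth ≥ 1, and G has the edge 1–3. The upper and lower bounds meet at 1, so that is the treewidth.

Treewidth 1.
Bags: B1 = {1, 3}  B2 = {2, 3}
Tree: B1–B2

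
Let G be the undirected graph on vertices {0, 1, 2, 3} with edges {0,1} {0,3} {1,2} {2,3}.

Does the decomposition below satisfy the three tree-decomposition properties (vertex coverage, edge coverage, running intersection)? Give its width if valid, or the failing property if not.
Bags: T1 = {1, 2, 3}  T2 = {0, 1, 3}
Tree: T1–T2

Vertex coverage: the bags together contain {0, 1, 2, 3}, the full vertex set. Edge coverage: each edge of G has both endpoints in at least one bag. Running intersection: for every vertex, the bags containing it form a connected subtree. All three properties hold, so this is a valid tree decomposition of width max|bag| − 1 = 2, and hence tw(G) ≤ 2.

Yes; width 2.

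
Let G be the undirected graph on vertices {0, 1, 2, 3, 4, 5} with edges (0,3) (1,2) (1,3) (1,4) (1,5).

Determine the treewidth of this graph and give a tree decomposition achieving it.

Each bag holds 2 vertices, so the decomposition has width 1, which upper-bounds the treewidth. G has an edge, so its treewidth is at least 1. The upper and lower bounds meet at 1, so that is the treewidth.

Treewidth 1.
One optimal decomposition is:
Bags: B1 = {1, 5}  B2 = {1, 2}  B3 = {1, 3}  B4 = {1, 4}  B5 = {0, 3}
Tree: B1–B2, B2–B3, B3–B4, B3–B5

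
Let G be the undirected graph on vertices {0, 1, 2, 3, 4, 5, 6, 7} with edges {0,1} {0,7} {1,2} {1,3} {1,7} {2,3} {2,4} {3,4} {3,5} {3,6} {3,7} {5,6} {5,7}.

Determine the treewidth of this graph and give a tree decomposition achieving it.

Treewidth 2.
One optimal decomposition is:
Bags: B1 = {0, 1, 7}  B2 = {1, 3, 7}  B3 = {1, 2, 3}  B4 = {2, 3, 4}  B5 = {3, 5, 7}  B6 = {3, 5, 6}
Tree: B1–B2, B2–B3, B3–B4, B2–B5, B5–B6

Every bag has size at most 3, so the width is 3 − 1 = 2 and tw(G) ≤ 2. For the lower bound, the 3 vertices {0, 1, 7} are pairwise adjacent, and any tree decomposition puts a clique entirely inside one bag — forcing width ≥ 2. The upper and lower bounds meet at 2, so that is the treewidth.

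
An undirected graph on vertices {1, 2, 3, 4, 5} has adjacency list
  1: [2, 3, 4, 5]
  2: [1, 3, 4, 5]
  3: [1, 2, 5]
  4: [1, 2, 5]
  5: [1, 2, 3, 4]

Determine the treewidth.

A width-3 tree decomposition is:
Bags: B1 = {1, 2, 4, 5}  B2 = {1, 2, 3, 5}
Tree: B1–B2
Each bag holds 4 vertices, so the decomposition has width 3, which upper-bounds the treewidth. On the other hand G contains the 4-clique {1, 2, 3, 5}. A clique must lie in a single bag of any decomposition, so no decomposition can have width below 3. Therefore the treewidth is 3.

3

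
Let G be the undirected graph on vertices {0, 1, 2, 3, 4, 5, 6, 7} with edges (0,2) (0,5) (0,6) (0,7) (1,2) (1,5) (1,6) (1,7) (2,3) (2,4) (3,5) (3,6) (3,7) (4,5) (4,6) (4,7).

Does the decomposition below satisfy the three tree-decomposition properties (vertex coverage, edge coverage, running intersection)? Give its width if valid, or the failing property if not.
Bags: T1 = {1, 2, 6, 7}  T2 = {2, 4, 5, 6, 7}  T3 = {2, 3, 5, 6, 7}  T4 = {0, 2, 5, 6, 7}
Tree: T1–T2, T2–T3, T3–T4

A tree decomposition must satisfy three properties: every vertex lies in some bag; for every edge, both endpoints lie together in some bag; and for every vertex, the bags containing it form a connected subtree. Here edge (5,1) lies in no bag, so the decomposition is invalid.

No — edge (5,1) lies in no bag.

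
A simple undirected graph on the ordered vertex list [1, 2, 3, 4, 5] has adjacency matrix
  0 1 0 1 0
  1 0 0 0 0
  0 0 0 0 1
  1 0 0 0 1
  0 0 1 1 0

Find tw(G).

A width-1 tree decomposition is:
Bags: B1 = {1, 2}  B2 = {1, 4}  B3 = {4, 5}  B4 = {3, 5}
Tree: B1–B2, B2–B3, B3–B4
Every bag has size at most 2, so the width is 2 − 1 = 1 and tw(G) ≤ 1. Any graph with an edge has treewidth ≥ 1, and G has the edge 2–1. Therefore the treewidth is 1.

1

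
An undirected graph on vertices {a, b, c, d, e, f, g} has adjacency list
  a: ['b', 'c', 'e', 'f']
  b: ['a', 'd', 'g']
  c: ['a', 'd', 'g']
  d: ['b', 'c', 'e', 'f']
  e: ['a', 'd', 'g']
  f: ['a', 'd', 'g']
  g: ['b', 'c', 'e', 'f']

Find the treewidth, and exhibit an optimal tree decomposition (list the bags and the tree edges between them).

Treewidth 3.
One such decomposition:
Bags: B1 = {a, d, f, g}  B2 = {a, b, d, g}  B3 = {a, c, d, g}  B4 = {a, d, e, g}
Tree: B1–B2, B2–B3, B3–B4

The largest bag has 4 vertices, giving width 3; this decomposition certifies tw(G) ≤ 3. For the lower bound: the 4 vertex sets {d,f}, {a,b}, {g}, {c} are disjoint, each induces a connected subgraph, and every pair is joined by at least one edge of G. Contracting each set to a single vertex therefore yields K_{4} as a minor, and since treewidth is minor-monotone, tw(G) ≥ tw(K_{4}) = 3. The upper and lower bounds meet at 3, so that is the treewidth.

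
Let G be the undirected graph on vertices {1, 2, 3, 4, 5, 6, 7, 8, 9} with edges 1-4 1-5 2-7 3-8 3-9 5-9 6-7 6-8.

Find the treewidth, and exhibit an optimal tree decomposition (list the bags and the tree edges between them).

The largest bag has 2 vertices, giving width 1; this decomposition certifies tw(G) ≤ 1. G has an edge, so its treewidth is at least 1. Hence tw(G) = 1 exactly.

Treewidth 1.
Bags: B1 = {2, 7}  B2 = {6, 7}  B3 = {6, 8}  B4 = {3, 8}  B5 = {3, 9}  B6 = {5, 9}  B7 = {1, 5}  B8 = {1, 4}
Tree: B1–B2, B2–B3, B3–B4, B4–B5, B5–B6, B6–B7, B7–B8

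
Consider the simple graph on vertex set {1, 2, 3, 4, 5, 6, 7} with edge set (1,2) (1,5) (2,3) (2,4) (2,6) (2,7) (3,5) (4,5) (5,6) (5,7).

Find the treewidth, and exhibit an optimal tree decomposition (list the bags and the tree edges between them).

Treewidth 2.
One such decomposition:
Bags: B1 = {2, 3, 5}  B2 = {1, 2, 5}  B3 = {2, 5, 7}  B4 = {2, 4, 5}  B5 = {2, 5, 6}
Tree: B1–B2, B2–B3, B3–B4, B4–B5

Every bag has size at most 3, so the width is 3 − 1 = 2 and tw(G) ≤ 2. For the lower bound, G contains the cycle 2–3–5–1–2, so G is not a forest; only forests have treewidth ≤ 1, hence tw(G) ≥ 2. The upper and lower bounds meet at 2, so that is the treewidth.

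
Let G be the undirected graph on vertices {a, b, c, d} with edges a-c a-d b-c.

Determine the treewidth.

1

A width-1 tree decomposition is:
Bags: B1 = {a, d}  B2 = {a, c}  B3 = {b, c}
Tree: B1–B2, B2–B3
Every bag has size at most 2, so the width is 2 − 1 = 1 and tw(G) ≤ 1. Any graph with an edge has treewidth ≥ 1, and G has the edge d–a. The upper and lower bounds meet at 1, so that is the treewidth.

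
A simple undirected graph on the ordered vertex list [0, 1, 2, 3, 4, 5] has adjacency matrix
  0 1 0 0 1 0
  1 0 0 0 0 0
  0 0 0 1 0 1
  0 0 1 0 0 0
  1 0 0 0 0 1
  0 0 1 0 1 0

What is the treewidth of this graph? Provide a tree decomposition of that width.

Every bag has size at most 2, so the width is 2 − 1 = 1 and tw(G) ≤ 1. G has an edge, so its treewidth is at least 1. Combining the bounds, tw(G) = 1.

Treewidth 1.
One such decomposition:
Bags: B1 = {2, 3}  B2 = {2, 5}  B3 = {4, 5}  B4 = {0, 4}  B5 = {0, 1}
Tree: B1–B2, B2–B3, B3–B4, B4–B5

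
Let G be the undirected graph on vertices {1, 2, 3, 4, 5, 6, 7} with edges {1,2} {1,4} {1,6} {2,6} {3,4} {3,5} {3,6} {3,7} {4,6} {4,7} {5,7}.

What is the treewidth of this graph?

2

A width-2 tree decomposition is:
Bags: B1 = {1, 4, 6}  B2 = {1, 2, 6}  B3 = {3, 4, 6}  B4 = {3, 4, 7}  B5 = {3, 5, 7}
Tree: B1–B2, B1–B3, B3–B4, B4–B5
Every bag has size at most 3, so the width is 3 − 1 = 2 and tw(G) ≤ 2. For the lower bound, the 3 vertices {1, 2, 6} are pairwise adjacent, and any tree decomposition puts a clique entirely inside one bag — forcing width ≥ 2. Combining the bounds, tw(G) = 2.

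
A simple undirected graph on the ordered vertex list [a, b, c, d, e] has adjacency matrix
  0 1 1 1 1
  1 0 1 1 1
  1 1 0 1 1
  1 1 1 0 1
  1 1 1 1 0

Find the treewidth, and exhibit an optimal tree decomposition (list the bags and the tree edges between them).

A single bag containing all 5 vertices is trivially a valid decomposition of width 4. Conversely, {a, b, c, d, e} is a clique of size 5, and the vertices of any clique must share a bag in every tree decomposition; so some bag has ≥ 5 vertices and tw(G) ≥ 4. Therefore the treewidth is 4.

Treewidth 4.
One optimal decomposition is:
Bags: B1 = {a, b, c, d, e}
Tree: (single bag)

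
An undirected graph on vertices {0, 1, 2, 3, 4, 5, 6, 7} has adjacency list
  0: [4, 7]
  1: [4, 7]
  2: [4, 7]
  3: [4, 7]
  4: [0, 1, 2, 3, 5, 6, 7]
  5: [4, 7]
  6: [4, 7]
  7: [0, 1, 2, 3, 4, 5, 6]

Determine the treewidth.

2

A width-2 tree decomposition is:
Bags: B1 = {3, 4, 7}  B2 = {0, 4, 7}  B3 = {1, 4, 7}  B4 = {2, 4, 7}  B5 = {4, 5, 7}  B6 = {4, 6, 7}
Tree: B1–B2, B2–B3, B2–B4, B3–B5, B2–B6
Every bag has size at most 3, so the width is 3 − 1 = 2 and tw(G) ≤ 2. On the other hand G contains the 3-clique {0, 4, 7}. A clique must lie in a single bag of any decomposition, so no decomposition can have width below 2. The upper and lower bounds meet at 2, so that is the treewidth.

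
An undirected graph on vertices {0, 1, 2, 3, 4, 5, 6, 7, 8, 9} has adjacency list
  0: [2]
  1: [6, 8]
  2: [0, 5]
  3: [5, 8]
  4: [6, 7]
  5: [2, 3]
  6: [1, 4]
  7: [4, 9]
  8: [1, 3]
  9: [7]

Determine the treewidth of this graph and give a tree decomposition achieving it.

Treewidth 1.
Bags: B1 = {7, 9}  B2 = {4, 7}  B3 = {4, 6}  B4 = {1, 6}  B5 = {1, 8}  B6 = {3, 8}  B7 = {3, 5}  B8 = {2, 5}  B9 = {0, 2}
Tree: B1–B2, B2–B3, B3–B4, B4–B5, B5–B6, B6–B7, B7–B8, B8–B9

Every bag has size at most 2, so the width is 2 − 1 = 1 and tw(G) ≤ 1. Since G has at least one edge (e.g. 9–7), it is not an edgeless graph, so tw(G) ≥ 1. Hence tw(G) = 1 exactly.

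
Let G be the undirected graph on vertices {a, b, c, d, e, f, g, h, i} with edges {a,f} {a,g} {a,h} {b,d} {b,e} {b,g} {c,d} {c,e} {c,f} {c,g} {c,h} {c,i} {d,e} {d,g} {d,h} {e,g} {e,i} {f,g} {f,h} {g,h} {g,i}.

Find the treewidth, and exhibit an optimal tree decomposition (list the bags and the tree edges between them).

Treewidth 3.
One such decomposition:
Bags: B1 = {c, e, g, i}  B2 = {c, d, e, g}  B3 = {c, d, g, h}  B4 = {b, d, e, g}  B5 = {c, f, g, h}  B6 = {a, f, g, h}
Tree: B1–B2, B2–B3, B2–B4, B3–B5, B5–B6

Each bag holds 4 vertices, so the decomposition has width 3, which upper-bounds the treewidth. On the other hand G contains the 4-clique {c, d, e, g}. A clique must lie in a single bag of any decomposition, so no decomposition can have width below 3. Hence tw(G) = 3 exactly.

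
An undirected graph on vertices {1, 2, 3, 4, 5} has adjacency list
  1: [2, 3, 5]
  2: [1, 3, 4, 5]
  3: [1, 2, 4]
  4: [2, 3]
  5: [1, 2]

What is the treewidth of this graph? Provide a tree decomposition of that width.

Treewidth 2.
Bags: B1 = {1, 2, 5}  B2 = {1, 2, 3}  B3 = {2, 3, 4}
Tree: B1–B2, B2–B3

The largest bag has 3 vertices, giving width 2; this decomposition certifies tw(G) ≤ 2. Conversely, {1, 2, 3} is a clique of size 3, and the vertices of any clique must share a bag in every tree decomposition; so some bag has ≥ 3 vertices and tw(G) ≥ 2. Hence tw(G) = 2 exactly.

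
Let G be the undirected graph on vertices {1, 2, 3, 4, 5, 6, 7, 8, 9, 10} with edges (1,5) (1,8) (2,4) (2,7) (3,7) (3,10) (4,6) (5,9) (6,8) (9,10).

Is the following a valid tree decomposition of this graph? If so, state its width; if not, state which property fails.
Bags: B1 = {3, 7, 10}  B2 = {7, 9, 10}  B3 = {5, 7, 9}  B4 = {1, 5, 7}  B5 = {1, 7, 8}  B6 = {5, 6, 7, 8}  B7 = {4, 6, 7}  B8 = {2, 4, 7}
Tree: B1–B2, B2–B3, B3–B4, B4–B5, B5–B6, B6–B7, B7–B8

A tree decomposition must satisfy three properties: every vertex lies in some bag; for every edge, both endpoints lie together in some bag; and for every vertex, the bags containing it form a connected subtree. Here bags containing vertex 5 are not connected in the tree, so the decomposition is invalid.

No — bags containing vertex 5 are not connected in the tree.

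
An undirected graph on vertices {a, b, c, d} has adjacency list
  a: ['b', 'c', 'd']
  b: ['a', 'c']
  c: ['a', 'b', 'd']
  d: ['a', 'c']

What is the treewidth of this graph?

A width-2 tree decomposition is:
Bags: B1 = {a, c, d}  B2 = {a, b, c}
Tree: B1–B2
The largest bag has 3 vertices, giving width 2; this decomposition certifies tw(G) ≤ 2. On the other hand G contains the 3-clique {a, c, d}. A clique must lie in a single bag of any decomposition, so no decomposition can have width below 2. Therefore the treewidth is 2.

2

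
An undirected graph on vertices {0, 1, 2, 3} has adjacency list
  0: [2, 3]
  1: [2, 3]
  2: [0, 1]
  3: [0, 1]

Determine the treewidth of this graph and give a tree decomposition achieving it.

Treewidth 2.
One such decomposition:
Bags: B1 = {0, 1, 2}  B2 = {0, 1, 3}
Tree: B1–B2

Every bag has size at most 3, so the width is 3 − 1 = 2 and tw(G) ≤ 2. For the lower bound, G contains the cycle 1–2–0–3–1, so G is not a forest; only forests have treewidth ≤ 1, hence tw(G) ≥ 2. Hence tw(G) = 2 exactly.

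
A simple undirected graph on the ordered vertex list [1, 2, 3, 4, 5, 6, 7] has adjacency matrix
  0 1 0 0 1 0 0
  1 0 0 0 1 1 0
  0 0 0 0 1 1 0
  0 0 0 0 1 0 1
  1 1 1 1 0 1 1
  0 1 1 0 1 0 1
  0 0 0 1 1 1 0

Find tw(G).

2

A width-2 tree decomposition is:
Bags: B1 = {2, 5, 6}  B2 = {5, 6, 7}  B3 = {3, 5, 6}  B4 = {4, 5, 7}  B5 = {1, 2, 5}
Tree: B1–B2, B2–B3, B2–B4, B1–B5
Each bag holds 3 vertices, so the decomposition has width 2, which upper-bounds the treewidth. On the other hand G contains the 3-clique {1, 2, 5}. A clique must lie in a single bag of any decomposition, so no decomposition can have width below 2. Combining the bounds, tw(G) = 2.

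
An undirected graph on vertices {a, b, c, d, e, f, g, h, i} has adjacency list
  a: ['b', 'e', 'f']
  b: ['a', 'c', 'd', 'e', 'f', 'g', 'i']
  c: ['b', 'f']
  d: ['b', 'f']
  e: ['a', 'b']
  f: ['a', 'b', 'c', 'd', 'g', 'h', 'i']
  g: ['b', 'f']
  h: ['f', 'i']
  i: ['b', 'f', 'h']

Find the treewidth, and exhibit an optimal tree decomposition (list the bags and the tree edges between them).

Each bag holds 3 vertices, so the decomposition has width 2, which upper-bounds the treewidth. On the other hand G contains the 3-clique {a, b, e}. A clique must lie in a single bag of any decomposition, so no decomposition can have width below 2. Therefore the treewidth is 2.

Treewidth 2.
One optimal decomposition is:
Bags: B1 = {b, f, i}  B2 = {b, c, f}  B3 = {a, b, f}  B4 = {a, b, e}  B5 = {f, h, i}  B6 = {b, d, f}  B7 = {b, f, g}
Tree: B1–B2, B2–B3, B3–B4, B1–B5, B1–B6, B2–B7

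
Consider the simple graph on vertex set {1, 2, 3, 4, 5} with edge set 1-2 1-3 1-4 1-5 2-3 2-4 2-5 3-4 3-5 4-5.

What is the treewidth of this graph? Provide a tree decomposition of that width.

Treewidth 4.
One such decomposition:
Bags: B1 = {1, 2, 3, 4, 5}
Tree: (single bag)

With just one bag of size 5, the width is 5 − 1 = 4, so tw(G) ≤ 4. For the lower bound, the 5 vertices {1, 2, 3, 4, 5} are pairwise adjacent, and any tree decomposition puts a clique entirely inside one bag — forcing width ≥ 4. The upper and lower bounds meet at 4, so that is the treewidth.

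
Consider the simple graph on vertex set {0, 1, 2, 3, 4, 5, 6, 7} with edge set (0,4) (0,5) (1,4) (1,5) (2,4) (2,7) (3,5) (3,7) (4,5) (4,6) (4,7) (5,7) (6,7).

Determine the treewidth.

2

A width-2 tree decomposition is:
Bags: B1 = {4, 5, 7}  B2 = {4, 6, 7}  B3 = {2, 4, 7}  B4 = {0, 4, 5}  B5 = {1, 4, 5}  B6 = {3, 5, 7}
Tree: B1–B2, B2–B3, B1–B4, B4–B5, B1–B6
Each bag holds 3 vertices, so the decomposition has width 2, which upper-bounds the treewidth. Conversely, {3, 5, 7} is a clique of size 3, and the vertices of any clique must share a bag in every tree decomposition; so some bag has ≥ 3 vertices and tw(G) ≥ 2. Therefore the treewidth is 2.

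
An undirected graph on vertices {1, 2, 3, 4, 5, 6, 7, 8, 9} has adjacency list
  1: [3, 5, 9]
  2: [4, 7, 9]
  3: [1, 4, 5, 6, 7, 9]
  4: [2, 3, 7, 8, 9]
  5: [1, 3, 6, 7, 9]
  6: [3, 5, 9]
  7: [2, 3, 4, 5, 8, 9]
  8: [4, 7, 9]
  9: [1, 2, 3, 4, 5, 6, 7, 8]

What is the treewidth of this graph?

3

A width-3 tree decomposition is:
Bags: B1 = {3, 5, 7, 9}  B2 = {3, 5, 6, 9}  B3 = {1, 3, 5, 9}  B4 = {3, 4, 7, 9}  B5 = {4, 7, 8, 9}  B6 = {2, 4, 7, 9}
Tree: B1–B2, B1–B3, B1–B4, B4–B5, B5–B6
Every bag has size at most 4, so the width is 4 − 1 = 3 and tw(G) ≤ 3. Conversely, {4, 7, 8, 9} is a clique of size 4, and the vertices of any clique must share a bag in every tree decomposition; so some bag has ≥ 4 vertices and tw(G) ≥ 3. Hence tw(G) = 3 exactly.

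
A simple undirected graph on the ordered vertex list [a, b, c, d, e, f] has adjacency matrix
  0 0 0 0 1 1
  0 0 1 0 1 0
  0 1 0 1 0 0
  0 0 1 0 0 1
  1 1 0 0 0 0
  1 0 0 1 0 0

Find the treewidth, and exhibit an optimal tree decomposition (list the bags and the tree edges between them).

Treewidth 2.
One optimal decomposition is:
Bags: B1 = {b, c, d}  B2 = {b, d, f}  B3 = {a, b, f}  B4 = {a, b, e}
Tree: B1–B2, B2–B3, B3–B4

Every bag has size at most 3, so the width is 3 − 1 = 2 and tw(G) ≤ 2. For the lower bound, G contains the cycle b–c–d–f–a–e–b, so G is not a forest; only forests have treewidth ≤ 1, hence tw(G) ≥ 2. Therefore the treewidth is 2.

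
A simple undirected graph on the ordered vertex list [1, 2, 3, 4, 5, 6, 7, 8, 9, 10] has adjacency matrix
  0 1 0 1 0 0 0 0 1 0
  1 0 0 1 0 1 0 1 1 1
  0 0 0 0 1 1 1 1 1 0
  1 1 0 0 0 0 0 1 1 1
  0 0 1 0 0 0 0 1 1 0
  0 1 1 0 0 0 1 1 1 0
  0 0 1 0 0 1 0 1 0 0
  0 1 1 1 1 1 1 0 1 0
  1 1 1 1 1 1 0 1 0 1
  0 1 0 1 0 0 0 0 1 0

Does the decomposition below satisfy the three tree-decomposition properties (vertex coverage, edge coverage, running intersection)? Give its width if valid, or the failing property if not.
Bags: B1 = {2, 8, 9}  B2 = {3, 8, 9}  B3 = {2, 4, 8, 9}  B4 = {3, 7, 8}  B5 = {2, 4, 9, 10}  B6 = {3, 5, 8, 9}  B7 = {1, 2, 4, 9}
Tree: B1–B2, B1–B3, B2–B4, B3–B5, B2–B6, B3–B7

No — vertex 6 appears in no bag.

A tree decomposition must satisfy three properties: every vertex lies in some bag; for every edge, both endpoints lie together in some bag; and for every vertex, the bags containing it form a connected subtree. Here vertex 6 appears in no bag, so the decomposition is invalid.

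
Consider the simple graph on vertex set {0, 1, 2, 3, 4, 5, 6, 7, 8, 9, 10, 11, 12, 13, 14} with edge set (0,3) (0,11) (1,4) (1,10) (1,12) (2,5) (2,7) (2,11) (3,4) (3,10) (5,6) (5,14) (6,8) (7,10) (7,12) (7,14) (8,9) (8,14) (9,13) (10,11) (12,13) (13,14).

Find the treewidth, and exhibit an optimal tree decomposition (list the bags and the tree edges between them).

Treewidth 3.
One such decomposition:
Bags: B1 = {0, 1, 3, 4}  B2 = {0, 1, 3, 10}  B3 = {0, 1, 10, 11}  B4 = {1, 10, 11, 12}  B5 = {7, 10, 11, 12}  B6 = {2, 7, 11, 12}  B7 = {2, 7, 12, 13}  B8 = {2, 7, 13, 14}  B9 = {2, 5, 13, 14}  B10 = {5, 9, 13, 14}  B11 = {5, 8, 9, 14}  B12 = {5, 6, 8, 9}
Tree: B1–B2, B2–B3, B3–B4, B4–B5, B5–B6, B6–B7, B7–B8, B8–B9, B9–B10, B10–B11, B11–B12

The largest bag has 4 vertices, giving width 3; this decomposition certifies tw(G) ≤ 3. For the lower bound: the 4 vertex sets {0,3,4}, {1}, {10}, {2,7,11,12} are disjoint, each induces a connected subgraph, and every pair is joined by at least one edge of G. Contracting each set to a single vertex therefore yields K_{4} as a minor, and since treewidth is minor-monotone, tw(G) ≥ tw(K_{4}) = 3. Therefore the treewidth is 3.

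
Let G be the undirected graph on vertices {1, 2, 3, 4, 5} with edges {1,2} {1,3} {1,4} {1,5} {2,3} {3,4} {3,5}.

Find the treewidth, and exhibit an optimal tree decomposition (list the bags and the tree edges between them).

Each bag holds 3 vertices, so the decomposition has width 2, which upper-bounds the treewidth. Conversely, {1, 2, 3} is a clique of size 3, and the vertices of any clique must share a bag in every tree decomposition; so some bag has ≥ 3 vertices and tw(G) ≥ 2. Combining the bounds, tw(G) = 2.

Treewidth 2.
One optimal decomposition is:
Bags: B1 = {1, 3, 5}  B2 = {1, 3, 4}  B3 = {1, 2, 3}
Tree: B1–B2, B1–B3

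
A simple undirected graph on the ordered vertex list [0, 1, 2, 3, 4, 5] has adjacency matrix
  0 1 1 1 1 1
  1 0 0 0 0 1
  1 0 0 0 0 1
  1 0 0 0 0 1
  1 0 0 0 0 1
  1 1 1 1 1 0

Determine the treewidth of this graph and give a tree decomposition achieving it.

Each bag holds 3 vertices, so the decomposition has width 2, which upper-bounds the treewidth. Conversely, {0, 1, 5} is a clique of size 3, and the vertices of any clique must share a bag in every tree decomposition; so some bag has ≥ 3 vertices and tw(G) ≥ 2. The upper and lower bounds meet at 2, so that is the treewidth.

Treewidth 2.
One such decomposition:
Bags: B1 = {0, 3, 5}  B2 = {0, 2, 5}  B3 = {0, 4, 5}  B4 = {0, 1, 5}
Tree: B1–B2, B2–B3, B1–B4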